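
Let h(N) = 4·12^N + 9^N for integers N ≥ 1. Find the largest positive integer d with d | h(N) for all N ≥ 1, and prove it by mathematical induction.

d = 3

Computing the first values: h(1) = 57 and h(2) = 657; gcd(57, 657) = 3, so d ≤ 3.
We prove 3 | 4·12^N + 9^N for all N ≥ 1 by induction on N.
For the base case N = 1: h(1) = 57 = 3·(19), so 3 | h(1).
Suppose the result is true for N = i, i.e. 3 | h(i). Then
h(i+1) − 12·h(i) = (4·12^(i+1) + 9^(i+1)) − 12·(4·12^i + 9^i) = (1)·9^i·(9 − 12) = (-3)·9^i. Since 3 | h(i) by the inductive hypothesis, 3 | 12·h(i); and 3 | -3 since -3 = 3·-1. Therefore 3 | h(i+1).
This completes the induction.
Therefore the largest such d is 3.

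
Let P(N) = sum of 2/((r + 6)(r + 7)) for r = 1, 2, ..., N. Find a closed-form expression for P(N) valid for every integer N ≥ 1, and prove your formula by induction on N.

We claim P(N) = 2N/(7(N + 7)) for all N ≥ 1.
Base step (N = 1): P(1) = 1/28, and the closed form gives 1/28. They agree.
Suppose the result is true for N = r, so P(r) = 2r/(7(r + 7)).
Then P(r+1) = P(r) + (2/((r + 7)(r + 8))) = (2r/(7(r + 7))) + (2/((r + 7)(r + 8))).
Simplifying, P(r+1) = 2(r + 1)/(7(r + 8)) = 2(r+1)/(7((r+1) + 7)),
which is the closed form with N = r+1.
Hence, by induction on N, the claim holds for every N ≥ 1.

P(N) = 2N/(7(N + 7))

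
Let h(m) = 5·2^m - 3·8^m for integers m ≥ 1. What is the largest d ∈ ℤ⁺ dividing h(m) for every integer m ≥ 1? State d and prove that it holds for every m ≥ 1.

d = 2

Computing the first values: h(1) = -14 and h(2) = -172; gcd(-14, -172) = 2, so d ≤ 2.
We prove 2 | 5·2^m - 3·8^m for all m ≥ 1 by induction on m.
For the base case m = 1: h(1) = -14 = 2·(-7), so 2 | h(1).
Suppose the result is true for m = p, i.e. 2 | h(p). Then
h(p+1) − 8·h(p) = (5·2^(p+1) - 3·8^(p+1)) − 8·(5·2^p - 3·8^p) = (5)·2^p·(2 − 8) = (-30)·2^p. Since 2 | h(p) by the inductive hypothesis, 2 | 8·h(p); and 2 | -30 since -30 = 2·-15. Therefore 2 | h(p+1).
This completes the induction.
Therefore the largest such d is 2.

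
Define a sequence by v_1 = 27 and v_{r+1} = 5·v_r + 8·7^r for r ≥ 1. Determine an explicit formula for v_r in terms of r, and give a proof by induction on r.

v_r = -5^(r - 1) + 4·7^r

Computing the first terms: v_1 = 27, v_2 = 191, v_3 = 1347. This suggests v_r = -5^(r - 1) + 4·7^r.
For the base case r = 1: the formula gives 27 = 27 = v_1.
Inductive step: assume the claim holds for r = j, so v_j = -5^(j - 1) + 4·7^j.
Then v_{j+1} = 5·v_j + 8·7^j = 5·(-5^(j - 1) + 4·7^j) + 8·7^j = -5^j + 4·7^(j + 1) = -5^((j+1) - 1) + 4·7^(j+1),
which is the claimed formula at r = j+1.
By induction, the statement is established for all r ≥ 1.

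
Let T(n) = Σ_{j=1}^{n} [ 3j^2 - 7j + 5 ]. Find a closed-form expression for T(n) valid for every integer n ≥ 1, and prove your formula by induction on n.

T(n) = n(n^2 - 2n + 2)

We claim T(n) = n(n^2 - 2n + 2) for all n ≥ 1.
Base step (n = 1): T(1) = 1, and the closed form gives 1. They agree.
Inductive step: assume the claim holds for n = j, so T(j) = j(j^2 - 2j + 2).
Then T(j+1) = T(j) + (3j^2 - j + 1) = (j(j^2 - 2j + 2)) + (3j^2 - j + 1).
Simplifying, T(j+1) = (j + 1)(j^2 + 1) = (j+1)((j+1)^2 - 2(j+1) + 2),
which is the closed form with n = j+1.
Hence, by induction on n, the claim holds for every n ≥ 1.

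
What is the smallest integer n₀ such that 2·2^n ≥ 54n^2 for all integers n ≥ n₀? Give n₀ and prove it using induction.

n₀ = 12

At n = 11: 4096 < 6534, so the inequality fails and n₀ ≥ 12. We prove 2·2^n ≥ 54n^2 for all n ≥ 12.
When n = 12: 2·2^n = 8192 and 54n^2 = 7776, so 8192 ≥ 7776.
For the inductive step, assume it holds for an arbitrary m ≥ 12, so 2·2^m ≥ 54m^2.
Then 2·2^(m + 1) = 2·(2·2^m) ≥ 2·(54m^2).
Also, for m ≥ 12 we have 2·(54m^2) ≥ 54(m+1)^2, since 2 ≥ (1 + 1/m)^2 for all m ≥ 12.
Combining, 2·2^(m + 1) ≥ 54(m+1)^2.
Hence, by induction on n, the claim holds for every n ≥ 12.
Hence the smallest such n₀ is 12.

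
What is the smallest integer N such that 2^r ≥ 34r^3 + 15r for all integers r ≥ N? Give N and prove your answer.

At r = 17: 131072 < 167297, so the inequality fails and N ≥ 18. We prove 2^r ≥ 34r^3 + 15r for all r ≥ 18.
When r = 18: 2^r = 262144 and 34r^3 + 15r = 198558, so 262144 ≥ 198558.
Inductive step: suppose the statement holds for some j ≥ 18, so 2^j ≥ 34j^3 + 15j.
Then 2^(j + 1) = 2·(2^j) ≥ 2·(34j^3 + 15j).
Also, for j ≥ 18 we have 2·(34j^3 + 15j) ≥ 34(j+1)^3 + 15(j+1), since 2·(34j^3 + 15j) − (34(j+1)^3 + 15(j+1)) = 34j^3 - 102j^2 - 87j - 49, which is nonnegative for all j ≥ 18.
Combining, 2^(j + 1) ≥ 34(j+1)^3 + 15(j+1).
Hence, by induction on r, the claim holds for every r ≥ 18.
Hence the smallest such N is 18.

N = 18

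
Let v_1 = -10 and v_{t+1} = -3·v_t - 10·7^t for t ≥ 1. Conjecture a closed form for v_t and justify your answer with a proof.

v_t = (-3)^t - 7^t

Computing the first terms: v_1 = -10, v_2 = -40, v_3 = -370. This suggests v_t = (-3)^t - 7^t.
Base step (t = 1): the formula gives -10 = -10 = v_1.
Suppose the result is true for t = k, so v_k = (-3)^k - 7^k.
Then v_{k+1} = -3·v_k - 10·7^k = -3·((-3)^k - 7^k) - 10·7^k = (-3)^(k + 1) - 7^(k + 1),
which is the claimed formula at t = k+1.
By the principle of mathematical induction, the result holds for all t ≥ 1.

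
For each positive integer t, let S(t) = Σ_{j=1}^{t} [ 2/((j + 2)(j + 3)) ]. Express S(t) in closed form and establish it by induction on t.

We claim S(t) = 2t/(3(t + 3)) for all t ≥ 1.
When t = 1: S(1) = 1/6, and the closed form gives 1/6. They agree.
Inductive step: assume the claim holds for t = j, so S(j) = 2j/(3(j + 3)).
Then S(j+1) = S(j) + (2/((j + 3)(j + 4))) = (2j/(3(j + 3))) + (2/((j + 3)(j + 4))).
Simplifying, S(j+1) = 2(j + 1)/(3(j + 4)) = 2(j+1)/(3((j+1) + 3)),
which is the closed form with t = j+1.
By the principle of mathematical induction, the result holds for all t ≥ 1.

S(t) = 2t/(3(t + 3))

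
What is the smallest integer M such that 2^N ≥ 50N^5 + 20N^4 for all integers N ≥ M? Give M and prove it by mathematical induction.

M = 31

At N = 30: 1073741824 < 1231200000, so the inequality fails and M ≥ 31. We prove 2^N ≥ 50N^5 + 20N^4 for all N ≥ 31.
Base case (N = 31): 2^N = 2147483648 and 50N^5 + 20N^4 = 1449927970, so 2147483648 ≥ 1449927970.
Inductive step: assume the claim holds for N = j, so 2^j ≥ 50j^5 + 20j^4.
Then 2^(j + 1) = 2·(2^j) ≥ 2·(50j^5 + 20j^4).
Also, for j ≥ 31 we have 2·(50j^5 + 20j^4) ≥ 50(j+1)^5 + 20(j+1)^4, since 2·(50j^5 + 20j^4) − (50(j+1)^5 + 20(j+1)^4) = 50j^5 - 230j^4 - 580j^3 - 620j^2 - 330j - 70, which is nonnegative for all j ≥ 31.
Combining, 2^(j + 1) ≥ 50(j+1)^5 + 20(j+1)^4.
Hence, by induction on N, the claim holds for every N ≥ 31.
Hence the smallest such M is 31.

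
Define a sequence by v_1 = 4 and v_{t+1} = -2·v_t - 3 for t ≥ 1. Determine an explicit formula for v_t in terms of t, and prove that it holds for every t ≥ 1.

Computing the first terms: v_1 = 4, v_2 = -11, v_3 = 19. This suggests v_t = 5(-2)^(t - 1) - 1.
When t = 1: the formula gives 4 = 4 = v_1.
For the inductive step, assume it holds for an arbitrary i ≥ 1, so v_i = 5(-2)^(i - 1) - 1.
Then v_{i+1} = -2·v_i - 3 = -2·(5(-2)^(i - 1) - 1) - 3 = 5(-2)^i - 1 = 5(-2)^((i+1) - 1) - 1,
which is the claimed formula at t = i+1.
This completes the induction.

v_t = 5(-2)^(t - 1) - 1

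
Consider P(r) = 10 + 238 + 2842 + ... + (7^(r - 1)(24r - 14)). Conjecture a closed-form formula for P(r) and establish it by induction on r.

P(r) = 7^r(4r - 3) + 3

We claim P(r) = 7^r(4r - 3) + 3 for all r ≥ 1.
When r = 1: P(1) = 10, and the closed form gives 10. They agree.
For the inductive step, assume it holds for an arbitrary j ≥ 1, so P(j) = 7^j(4j - 3) + 3.
Then P(j+1) = P(j) + (7^j(24j + 10)) = (7^j(4j - 3) + 3) + (7^j(24j + 10)).
Simplifying, P(j+1) = 28·7^j·j + 7·7^j + 3 = 7^(j+1)(4(j+1) - 3) + 3,
which is the closed form with r = j+1.
Hence, by induction on r, the claim holds for every r ≥ 1.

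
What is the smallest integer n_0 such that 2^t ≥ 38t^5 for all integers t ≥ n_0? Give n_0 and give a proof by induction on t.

n_0 = 30

At t = 29: 536870912 < 779423662, so the inequality fails and n_0 ≥ 30. We prove 2^t ≥ 38t^5 for all t ≥ 30.
When t = 30: 2^t = 1073741824 and 38t^5 = 923400000, so 1073741824 ≥ 923400000.
Inductive step: assume the claim holds for t = m, so 2^m ≥ 38m^5.
Then 2^(m + 1) = 2·(2^m) ≥ 2·(38m^5).
Also, for m ≥ 30 we have 2·(38m^5) ≥ 38(m+1)^5, since 2 ≥ (1 + 1/m)^5 for all m ≥ 30.
Combining, 2^(m + 1) ≥ 38(m+1)^5.
This completes the induction.
Hence the smallest such n_0 is 30.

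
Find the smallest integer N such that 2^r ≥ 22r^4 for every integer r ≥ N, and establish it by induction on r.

N = 23

At r = 22: 4194304 < 5153632, so the inequality fails and N ≥ 23. We prove 2^r ≥ 22r^4 for all r ≥ 23.
When r = 23: 2^r = 8388608 and 22r^4 = 6156502, so 8388608 ≥ 6156502.
Inductive step: suppose the statement holds for some m ≥ 23, so 2^m ≥ 22m^4.
Then 2^(m + 1) = 2·(2^m) ≥ 2·(22m^4).
Also, for m ≥ 23 we have 2·(22m^4) ≥ 22(m+1)^4, since 2 ≥ (1 + 1/m)^4 for all m ≥ 23.
Combining, 2^(m + 1) ≥ 22(m+1)^4.
Hence, by induction on r, the claim holds for every r ≥ 23.
Hence the smallest such N is 23.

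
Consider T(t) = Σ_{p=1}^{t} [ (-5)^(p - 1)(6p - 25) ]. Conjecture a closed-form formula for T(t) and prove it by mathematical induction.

T(t) = (-5)^t(-t + 4) - 4

We claim T(t) = (-5)^t(-t + 4) - 4 for all t ≥ 1.
For the base case t = 1: T(1) = -19, and the closed form gives -19. They agree.
Inductive step: assume the claim holds for t = p, so T(p) = (-5)^p(-p + 4) - 4.
Then T(p+1) = T(p) + ((-5)^p(6p - 19)) = ((-5)^p(-p + 4) - 4) + ((-5)^p(6p - 19)).
Simplifying, T(p+1) = 5(-5)^p·p - 15(-5)^p - 4 = (-5)^(p+1)(-(p+1) + 4) - 4,
which is the closed form with t = p+1.
Hence, by induction on t, the claim holds for every t ≥ 1.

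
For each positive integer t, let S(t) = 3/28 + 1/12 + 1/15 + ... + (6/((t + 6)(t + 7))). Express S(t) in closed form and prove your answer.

We claim S(t) = 6t/(7(t + 7)) for all t ≥ 1.
For the base case t = 1: S(1) = 3/28, and the closed form gives 3/28. They agree.
Suppose the result is true for t = j, so S(j) = 6j/(7(j + 7)).
Then S(j+1) = S(j) + (6/((j + 7)(j + 8))) = (6j/(7(j + 7))) + (6/((j + 7)(j + 8))).
Simplifying, S(j+1) = 6(j + 1)/(7(j + 8)) = 6(j+1)/(7((j+1) + 7)),
which is the closed form with t = j+1.
This completes the induction.

S(t) = 6t/(7(t + 7))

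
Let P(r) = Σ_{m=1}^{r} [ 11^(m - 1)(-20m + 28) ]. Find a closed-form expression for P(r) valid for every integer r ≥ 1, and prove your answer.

P(r) = 11^r(-2r + 3) - 3

We claim P(r) = 11^r(-2r + 3) - 3 for all r ≥ 1.
Base step (r = 1): P(1) = 8, and the closed form gives 8. They agree.
Inductive step: assume the claim holds for r = m, so P(m) = 11^m(-2m + 3) - 3.
Then P(m+1) = P(m) + (11^m(-20m + 8)) = (11^m(-2m + 3) - 3) + (11^m(-20m + 8)).
Simplifying, P(m+1) = -22·11^m·m + 11·11^m - 3 = 11^(m+1)(-2(m+1) + 3) - 3,
which is the closed form with r = m+1.
Hence, by induction on r, the claim holds for every r ≥ 1.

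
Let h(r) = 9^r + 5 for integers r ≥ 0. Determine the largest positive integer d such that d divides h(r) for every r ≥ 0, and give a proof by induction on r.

Computing the first values: h(0) = 6 and h(1) = 14; gcd(6, 14) = 2, so d ≤ 2.
We prove 2 | 9^r + 5 for all r ≥ 0 by induction on r.
For the base case r = 0: h(0) = 6 = 2·(3), so 2 | h(0).
Inductive step: assume the claim holds for r = i, i.e. 2 | h(i). Then
h(i+1) = 9^(i+1) + 5 = 9·(9^i + 5) - 40 = 9·h(i) - 40. The first term is divisible by 2 by the inductive hypothesis, and -40 is divisible by 2. Hence 2 | h(i+1).
By induction, the statement is established for all r ≥ 0.
Therefore the largest such d is 2.

d = 2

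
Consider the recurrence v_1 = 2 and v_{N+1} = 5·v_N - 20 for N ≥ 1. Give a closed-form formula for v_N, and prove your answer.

Computing the first terms: v_1 = 2, v_2 = -10, v_3 = -70. This suggests v_N = -3·5^(N - 1) + 5.
Base step (N = 1): the formula gives 2 = 2 = v_1.
Suppose the result is true for N = j, so v_j = -3·5^(j - 1) + 5.
Then v_{j+1} = 5·v_j - 20 = 5·(-3·5^(j - 1) + 5) - 20 = -3·5^j + 5 = -3·5^((j+1) - 1) + 5,
which is the claimed formula at N = j+1.
By the principle of mathematical induction, the result holds for all N ≥ 1.

v_N = -3·5^(N - 1) + 5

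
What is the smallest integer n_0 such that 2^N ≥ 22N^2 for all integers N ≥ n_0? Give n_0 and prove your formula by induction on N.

n_0 = 12

At N = 11: 2048 < 2662, so the inequality fails and n_0 ≥ 12. We prove 2^N ≥ 22N^2 for all N ≥ 12.
For the base case N = 12: 2^N = 4096 and 22N^2 = 3168, so 4096 ≥ 3168.
Inductive step: suppose the statement holds for some p ≥ 12, so 2^p ≥ 22p^2.
Then 2^(p + 1) = 2·(2^p) ≥ 2·(22p^2).
Also, for p ≥ 12 we have 2·(22p^2) ≥ 22(p+1)^2, since 2 ≥ (1 + 1/p)^2 for all p ≥ 12.
Combining, 2^(p + 1) ≥ 22(p+1)^2.
This completes the induction.
Hence the smallest such n_0 is 12.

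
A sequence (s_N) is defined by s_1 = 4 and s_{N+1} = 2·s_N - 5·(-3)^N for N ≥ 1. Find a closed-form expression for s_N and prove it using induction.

Computing the first terms: s_1 = 4, s_2 = 23, s_3 = 1. This suggests s_N = (-3)^N + 7·2^(N - 1).
Base step (N = 1): the formula gives 4 = 4 = s_1.
Inductive step: suppose the statement holds for some i ≥ 1, so s_i = (-3)^i + 7·2^(i - 1).
Then s_{i+1} = 2·s_i - 5·(-3)^i = 2·((-3)^i + 7·2^(i - 1)) - 5·(-3)^i = (-3)^(i + 1) + 7·2^i = (-3)^(i+1) + 7·2^((i+1) - 1),
which is the claimed formula at N = i+1.
Hence, by induction on N, the claim holds for every N ≥ 1.

s_N = (-3)^N + 7·2^(N - 1)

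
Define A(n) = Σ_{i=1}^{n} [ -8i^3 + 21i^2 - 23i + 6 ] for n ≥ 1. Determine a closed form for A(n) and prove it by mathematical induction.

A(n) = -n(2n^3 - 3n^2 + 3n + 2)

We claim A(n) = -n(2n^3 - 3n^2 + 3n + 2) for all n ≥ 1.
When n = 1: A(1) = -4, and the closed form gives -4. They agree.
For the inductive step, assume it holds for an arbitrary i ≥ 1, so A(i) = i(-2i^3 + 3i^2 - 3i - 2).
Then A(i+1) = A(i) + (-8i^3 - 3i^2 - 5i - 4) = (i(-2i^3 + 3i^2 - 3i - 2)) + (-8i^3 - 3i^2 - 5i - 4).
Simplifying, A(i+1) = -(i + 1)(2i^3 + 3i^2 + 3i + 4) = -(i+1)(2(i+1)^3 - 3(i+1)^2 + 3(i+1) + 2),
which is the closed form with n = i+1.
Hence, by induction on n, the claim holds for every n ≥ 1.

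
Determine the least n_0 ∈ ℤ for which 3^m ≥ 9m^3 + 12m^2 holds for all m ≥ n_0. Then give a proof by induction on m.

n_0 = 8

At m = 7: 2187 < 3675, so the inequality fails and n_0 ≥ 8. We prove 3^m ≥ 9m^3 + 12m^2 for all m ≥ 8.
For the base case m = 8: 3^m = 6561 and 9m^3 + 12m^2 = 5376, so 6561 ≥ 5376.
Inductive step: assume the claim holds for m = i, so 3^i ≥ 9i^3 + 12i^2.
Then 3^(i + 1) = 3·(3^i) ≥ 3·(9i^3 + 12i^2).
Also, for i ≥ 8 we have 3·(9i^3 + 12i^2) ≥ 9(i+1)^3 + 12(i+1)^2, since 3·(9i^3 + 12i^2) − (9(i+1)^3 + 12(i+1)^2) = 18i^3 - 3i^2 - 51i - 21, which is nonnegative for all i ≥ 8.
Combining, 3^(i + 1) ≥ 9(i+1)^3 + 12(i+1)^2.
Hence, by induction on m, the claim holds for every m ≥ 8.
Hence the smallest such n_0 is 8.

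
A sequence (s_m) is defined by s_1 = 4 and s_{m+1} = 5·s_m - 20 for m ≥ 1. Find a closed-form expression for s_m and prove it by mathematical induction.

Computing the first terms: s_1 = 4, s_2 = 0, s_3 = -20. This suggests s_m = -5^(m - 1) + 5.
For the base case m = 1: the formula gives 4 = 4 = s_1.
For the inductive step, assume it holds for an arbitrary r ≥ 1, so s_r = -5^(r - 1) + 5.
Then s_{r+1} = 5·s_r - 20 = 5·(-5^(r - 1) + 5) - 20 = -5^r + 5 = -5^((r+1) - 1) + 5,
which is the claimed formula at m = r+1.
This completes the induction.

s_m = -5^(m - 1) + 5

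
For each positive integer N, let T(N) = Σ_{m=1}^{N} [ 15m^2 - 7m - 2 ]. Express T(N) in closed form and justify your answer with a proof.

T(N) = N(5N^2 + 4N - 3)

We claim T(N) = N(5N^2 + 4N - 3) for all N ≥ 1.
For the base case N = 1: T(1) = 6, and the closed form gives 6. They agree.
Inductive step: assume the claim holds for N = m, so T(m) = m(5m^2 + 4m - 3).
Then T(m+1) = T(m) + (15m^2 + 23m + 6) = (m(5m^2 + 4m - 3)) + (15m^2 + 23m + 6).
Simplifying, T(m+1) = (m + 1)(5m^2 + 14m + 6) = (m+1)(5(m+1)^2 + 4(m+1) - 3),
which is the closed form with N = m+1.
Hence, by induction on N, the claim holds for every N ≥ 1.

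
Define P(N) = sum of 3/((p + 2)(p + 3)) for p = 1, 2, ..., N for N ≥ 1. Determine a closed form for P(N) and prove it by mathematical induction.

P(N) = N/(N + 3)

We claim P(N) = N/(N + 3) for all N ≥ 1.
When N = 1: P(1) = 1/4, and the closed form gives 1/4. They agree.
For the inductive step, assume it holds for an arbitrary p ≥ 1, so P(p) = p/(p + 3).
Then P(p+1) = P(p) + (3/((p + 3)(p + 4))) = (p/(p + 3)) + (3/((p + 3)(p + 4))).
Simplifying, P(p+1) = (p + 1)/(p + 4) = (p+1)/((p+1) + 3),
which is the closed form with N = p+1.
Hence, by induction on N, the claim holds for every N ≥ 1.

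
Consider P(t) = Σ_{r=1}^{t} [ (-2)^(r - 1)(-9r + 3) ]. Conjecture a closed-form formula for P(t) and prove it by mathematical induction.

P(t) = 3(-2)^t·t

We claim P(t) = 3(-2)^t·t for all t ≥ 1.
When t = 1: P(1) = -6, and the closed form gives -6. They agree.
For the inductive step, assume it holds for an arbitrary r ≥ 1, so P(r) = 3(-2)^r·r.
Then P(r+1) = P(r) + ((-2)^r(-9r - 6)) = (3(-2)^r·r) + ((-2)^r(-9r - 6)).
Simplifying, P(r+1) = (-2)^(r + 1)(3r + 3) = 3(-2)^(r+1)·(r+1),
which is the closed form with t = r+1.
Hence, by induction on t, the claim holds for every t ≥ 1.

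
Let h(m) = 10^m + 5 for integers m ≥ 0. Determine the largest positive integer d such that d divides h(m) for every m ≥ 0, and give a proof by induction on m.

d = 3

Computing the first values: h(0) = 6 and h(1) = 15; gcd(6, 15) = 3, so d ≤ 3.
We prove 3 | 10^m + 5 for all m ≥ 0 by induction on m.
For the base case m = 0: h(0) = 6 = 3·(2), so 3 | h(0).
Suppose the result is true for m = p, i.e. 3 | h(p). Then
h(p+1) = 10^(p+1) + 5 = 10·(10^p + 5) - 45 = 10·h(p) - 45. The first term is divisible by 3 by the inductive hypothesis, and -45 is divisible by 3. Hence 3 | h(p+1).
Hence, by induction on m, the claim holds for every m ≥ 0.
Therefore the largest such d is 3.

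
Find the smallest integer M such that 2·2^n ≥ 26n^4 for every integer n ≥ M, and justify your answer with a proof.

At n = 21: 4194304 < 5056506, so the inequality fails and M ≥ 22. We prove 2·2^n ≥ 26n^4 for all n ≥ 22.
Base case (n = 22): 2·2^n = 8388608 and 26n^4 = 6090656, so 8388608 ≥ 6090656.
Inductive step: assume the claim holds for n = p, so 2·2^p ≥ 26p^4.
Then 2·2^(p + 1) = 2·(2·2^p) ≥ 2·(26p^4).
Also, for p ≥ 22 we have 2·(26p^4) ≥ 26(p+1)^4, since 2 ≥ (1 + 1/p)^4 for all p ≥ 22.
Combining, 2·2^(p + 1) ≥ 26(p+1)^4.
By induction, the statement is established for all n ≥ 22.
Hence the smallest such M is 22.

M = 22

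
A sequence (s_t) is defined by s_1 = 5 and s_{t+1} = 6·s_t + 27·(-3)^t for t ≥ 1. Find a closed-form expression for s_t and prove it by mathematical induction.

Computing the first terms: s_1 = 5, s_2 = -51, s_3 = -63. This suggests s_t = (-3)^(t + 1) - 4·6^(t - 1).
When t = 1: the formula gives 5 = 5 = s_1.
For the inductive step, assume it holds for an arbitrary p ≥ 1, so s_p = (-3)^(p + 1) - 4·6^(p - 1).
Then s_{p+1} = 6·s_p + 27·(-3)^p = 6·((-3)^(p + 1) - 4·6^(p - 1)) + 27·(-3)^p = (-3)^(p + 2) - 4·6^p = (-3)^((p+1) + 1) - 4·6^((p+1) - 1),
which is the claimed formula at t = p+1.
By induction, the statement is established for all t ≥ 1.

s_t = (-3)^(t + 1) - 4·6^(t - 1)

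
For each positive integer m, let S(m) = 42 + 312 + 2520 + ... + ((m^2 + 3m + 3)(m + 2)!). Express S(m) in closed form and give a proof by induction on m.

S(m) = (m + 1)(m + 3)! - 6

We claim S(m) = (m + 1)(m + 3)! - 6 for all m ≥ 1.
Base step (m = 1): S(1) = 42, and the closed form gives 42. They agree.
Inductive step: suppose the statement holds for some j ≥ 1, so S(j) = (j + 1)(j + 3)! - 6.
Then S(j+1) = S(j) + ((j^2 + 5j + 7)(j + 3)!) = ((j + 1)(j + 3)! - 6) + ((j^2 + 5j + 7)(j + 3)!).
Simplifying, S(j+1) = ((j+1) + 1)((j+1) + 3)! - 6,
which is the closed form with m = j+1.
By the principle of mathematical induction, the result holds for all m ≥ 1.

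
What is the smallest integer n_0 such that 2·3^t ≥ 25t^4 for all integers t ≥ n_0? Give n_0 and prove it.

At t = 11: 354294 < 366025, so the inequality fails and n_0 ≥ 12. We prove 2·3^t ≥ 25t^4 for all t ≥ 12.
When t = 12: 2·3^t = 1062882 and 25t^4 = 518400, so 1062882 ≥ 518400.
For the inductive step, assume it holds for an arbitrary p ≥ 12, so 2·3^p ≥ 25p^4.
Then 2·3^(p + 1) = 3·(2·3^p) ≥ 3·(25p^4).
Also, for p ≥ 12 we have 3·(25p^4) ≥ 25(p+1)^4, since 3 ≥ (1 + 1/p)^4 for all p ≥ 12.
Combining, 2·3^(p + 1) ≥ 25(p+1)^4.
By the principle of mathematical induction, the result holds for all t ≥ 12.
Hence the smallest such n_0 is 12.

n_0 = 12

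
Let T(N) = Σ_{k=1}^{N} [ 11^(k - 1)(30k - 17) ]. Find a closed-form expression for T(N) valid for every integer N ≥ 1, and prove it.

T(N) = 11^N(3N - 2) + 2

We claim T(N) = 11^N(3N - 2) + 2 for all N ≥ 1.
Base case (N = 1): T(1) = 13, and the closed form gives 13. They agree.
Inductive step: suppose the statement holds for some k ≥ 1, so T(k) = 11^k(3k - 2) + 2.
Then T(k+1) = T(k) + (11^k(30k + 13)) = (11^k(3k - 2) + 2) + (11^k(30k + 13)).
Simplifying, T(k+1) = 33·11^k·k + 11·11^k + 2 = 11^(k+1)(3(k+1) - 2) + 2,
which is the closed form with N = k+1.
By induction, the statement is established for all N ≥ 1.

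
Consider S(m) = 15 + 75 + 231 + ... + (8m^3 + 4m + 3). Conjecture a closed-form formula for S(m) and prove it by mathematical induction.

S(m) = m(2m^3 + 4m^2 + 4m + 5)

We claim S(m) = m(2m^3 + 4m^2 + 4m + 5) for all m ≥ 1.
Base step (m = 1): S(1) = 15, and the closed form gives 15. They agree.
Inductive step: assume the claim holds for m = r, so S(r) = r(2r^3 + 4r^2 + 4r + 5).
Then S(r+1) = S(r) + (4r + 8(r + 1)^3 + 7) = (r(2r^3 + 4r^2 + 4r + 5)) + (4r + 8(r + 1)^3 + 7).
Simplifying, S(r+1) = (r + 1)(2r^3 + 10r^2 + 18r + 15) = (r+1)(2(r+1)^3 + 4(r+1)^2 + 4(r+1) + 5),
which is the closed form with m = r+1.
This completes the induction.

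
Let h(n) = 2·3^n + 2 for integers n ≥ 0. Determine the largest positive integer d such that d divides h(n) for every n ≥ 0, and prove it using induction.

d = 4

Computing the first values: h(0) = 4 and h(1) = 8; gcd(4, 8) = 4, so d ≤ 4.
We prove 4 | 2·3^n + 2 for all n ≥ 0 by induction on n.
For the base case n = 0: h(0) = 4 = 4·(1), so 4 | h(0).
Inductive step: assume the claim holds for n = i, i.e. 4 | h(i). Then
h(i+1) = 2·3^(i+1) + 2 = 3·(2·3^i + 2) - 4 = 3·h(i) - 4. The first term is divisible by 4 by the inductive hypothesis, and -4 is divisible by 4. Hence 4 | h(i+1).
Hence, by induction on n, the claim holds for every n ≥ 0.
Therefore the largest such d is 4.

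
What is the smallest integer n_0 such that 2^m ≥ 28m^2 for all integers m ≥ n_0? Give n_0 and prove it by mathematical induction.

n_0 = 12

At m = 11: 2048 < 3388, so the inequality fails and n_0 ≥ 12. We prove 2^m ≥ 28m^2 for all m ≥ 12.
When m = 12: 2^m = 4096 and 28m^2 = 4032, so 4096 ≥ 4032.
For the inductive step, assume it holds for an arbitrary i ≥ 12, so 2^i ≥ 28i^2.
Then 2^(i + 1) = 2·(2^i) ≥ 2·(28i^2).
Also, for i ≥ 12 we have 2·(28i^2) ≥ 28(i+1)^2, since 2 ≥ (1 + 1/i)^2 for all i ≥ 12.
Combining, 2^(i + 1) ≥ 28(i+1)^2.
By induction, the statement is established for all m ≥ 12.
Hence the smallest such n_0 is 12.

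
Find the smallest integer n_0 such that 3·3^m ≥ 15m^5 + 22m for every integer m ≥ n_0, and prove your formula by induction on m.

n_0 = 14

At m = 13: 4782969 < 5569681, so the inequality fails and n_0 ≥ 14. We prove 3·3^m ≥ 15m^5 + 22m for all m ≥ 14.
Base step (m = 14): 3·3^m = 14348907 and 15m^5 + 22m = 8067668, so 14348907 ≥ 8067668.
Suppose the result is true for m = j, so 3·3^j ≥ 15j^5 + 22j.
Then 3·3^(j + 1) = 3·(3·3^j) ≥ 3·(15j^5 + 22j).
Also, for j ≥ 14 we have 3·(15j^5 + 22j) ≥ 15(j+1)^5 + 22(j+1), since 3·(15j^5 + 22j) − (15(j+1)^5 + 22(j+1)) = 30j^5 - 75j^4 - 150j^3 - 150j^2 - 31j - 37, which is nonnegative for all j ≥ 14.
Combining, 3·3^(j + 1) ≥ 15(j+1)^5 + 22(j+1).
By the principle of mathematical induction, the result holds for all m ≥ 14.
Hence the smallest such n_0 is 14.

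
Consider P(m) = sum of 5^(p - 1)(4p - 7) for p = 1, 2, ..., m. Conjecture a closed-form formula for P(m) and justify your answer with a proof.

We claim P(m) = 5^m(m - 2) + 2 for all m ≥ 1.
For the base case m = 1: P(1) = -3, and the closed form gives -3. They agree.
Suppose the result is true for m = p, so P(p) = 5^p(p - 2) + 2.
Then P(p+1) = P(p) + (5^p(4p - 3)) = (5^p(p - 2) + 2) + (5^p(4p - 3)).
Simplifying, P(p+1) = 5^(p + 1)p - 5^(p + 1) + 2 = 5^(p+1)((p+1) - 2) + 2,
which is the closed form with m = p+1.
By induction, the statement is established for all m ≥ 1.

P(m) = 5^m(m - 2) + 2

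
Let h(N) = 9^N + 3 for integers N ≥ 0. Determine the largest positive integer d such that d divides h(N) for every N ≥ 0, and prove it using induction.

Computing the first values: h(0) = 4 and h(1) = 12; gcd(4, 12) = 4, so d ≤ 4.
We prove 4 | 9^N + 3 for all N ≥ 0 by induction on N.
For the base case N = 0: h(0) = 4 = 4·(1), so 4 | h(0).
For the inductive step, assume it holds for an arbitrary r ≥ 0, i.e. 4 | h(r). Then
h(r+1) = 9^(r+1) + 3 = 9·(9^r + 3) - 24 = 9·h(r) - 24. The first term is divisible by 4 by the inductive hypothesis, and -24 is divisible by 4. Hence 4 | h(r+1).
By the principle of mathematical induction, the result holds for all N ≥ 0.
Therefore the largest such d is 4.

d = 4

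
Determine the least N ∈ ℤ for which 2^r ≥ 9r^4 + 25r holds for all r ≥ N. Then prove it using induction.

At r = 20: 1048576 < 1440500, so the inequality fails and N ≥ 21. We prove 2^r ≥ 9r^4 + 25r for all r ≥ 21.
Base case (r = 21): 2^r = 2097152 and 9r^4 + 25r = 1750854, so 2097152 ≥ 1750854.
Inductive step: assume the claim holds for r = p, so 2^p ≥ 9p^4 + 25p.
Then 2^(p + 1) = 2·(2^p) ≥ 2·(9p^4 + 25p).
Also, for p ≥ 21 we have 2·(9p^4 + 25p) ≥ 9(p+1)^4 + 25(p+1), since 2·(9p^4 + 25p) − (9(p+1)^4 + 25(p+1)) = 9p^4 - 36p^3 - 54p^2 - 11p - 34, which is nonnegative for all p ≥ 21.
Combining, 2^(p + 1) ≥ 9(p+1)^4 + 25(p+1).
By the principle of mathematical induction, the result holds for all r ≥ 21.
Hence the smallest such N is 21.

N = 21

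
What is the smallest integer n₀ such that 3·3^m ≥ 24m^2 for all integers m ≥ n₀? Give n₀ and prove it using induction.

At m = 4: 243 < 384, so the inequality fails and n₀ ≥ 5. We prove 3·3^m ≥ 24m^2 for all m ≥ 5.
Base case (m = 5): 3·3^m = 729 and 24m^2 = 600, so 729 ≥ 600.
Suppose the result is true for m = i, so 3·3^i ≥ 24i^2.
Then 3·3^(i + 1) = 3·(3·3^i) ≥ 3·(24i^2).
Also, for i ≥ 5 we have 3·(24i^2) ≥ 24(i+1)^2, since 3 ≥ (1 + 1/i)^2 for all i ≥ 5.
Combining, 3·3^(i + 1) ≥ 24(i+1)^2.
Hence, by induction on m, the claim holds for every m ≥ 5.
Hence the smallest such n₀ is 5.

n₀ = 5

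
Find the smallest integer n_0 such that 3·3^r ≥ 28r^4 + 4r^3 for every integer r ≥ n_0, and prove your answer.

At r = 10: 177147 < 284000, so the inequality fails and n_0 ≥ 11. We prove 3·3^r ≥ 28r^4 + 4r^3 for all r ≥ 11.
Base case (r = 11): 3·3^r = 531441 and 28r^4 + 4r^3 = 415272, so 531441 ≥ 415272.
For the inductive step, assume it holds for an arbitrary j ≥ 11, so 3·3^j ≥ 28j^4 + 4j^3.
Then 3·3^(j + 1) = 3·(3·3^j) ≥ 3·(28j^4 + 4j^3).
Also, for j ≥ 11 we have 3·(28j^4 + 4j^3) ≥ 28(j+1)^4 + 4(j+1)^3, since 3·(28j^4 + 4j^3) − (28(j+1)^4 + 4(j+1)^3) = 56j^4 - 104j^3 - 180j^2 - 124j - 32, which is nonnegative for all j ≥ 11.
Combining, 3·3^(j + 1) ≥ 28(j+1)^4 + 4(j+1)^3.
By the principle of mathematical induction, the result holds for all r ≥ 11.
Hence the smallest such n_0 is 11.

n_0 = 11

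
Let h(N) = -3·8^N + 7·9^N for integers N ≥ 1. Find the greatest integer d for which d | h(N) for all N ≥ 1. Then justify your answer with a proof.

d = 3

Computing the first values: h(1) = 39 and h(2) = 375; gcd(39, 375) = 3, so d ≤ 3.
We prove 3 | -3·8^N + 7·9^N for all N ≥ 1 by induction on N.
Base case (N = 1): h(1) = 39 = 3·(13), so 3 | h(1).
For the inductive step, assume it holds for an arbitrary r ≥ 1, i.e. 3 | h(r). Then
h(r+1) − 9·h(r) = (-3·8^(r+1) + 7·9^(r+1)) − 9·(-3·8^r + 7·9^r) = (-3)·8^r·(8 − 9) = (3)·8^r. Since 3 | h(r) by the inductive hypothesis, 3 | 9·h(r); and 3 | 3 since 3 = 3·1. Therefore 3 | h(r+1).
This completes the induction.
Therefore the largest such d is 3.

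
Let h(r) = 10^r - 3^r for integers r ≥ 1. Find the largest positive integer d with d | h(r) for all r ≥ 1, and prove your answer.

Computing the first values: h(1) = 7 and h(2) = 91; gcd(7, 91) = 7, so d ≤ 7.
We prove 7 | 10^r - 3^r for all r ≥ 1 by induction on r.
Base step (r = 1): h(1) = 7 = 7·(1), so 7 | h(1).
For the inductive step, assume it holds for an arbitrary m ≥ 1, i.e. 7 | h(m). Then
10^{m+1} − 3^{m+1} = 10·10^m − 3·3^m = 10·(10^m − 3^m) + (7)·3^m. The first term is divisible by 7 by the inductive hypothesis, and the second term (7)·3^m is divisible by 7 since 7 | 7. Hence 7 | h(m+1).
Hence, by induction on r, the claim holds for every r ≥ 1.
Therefore the largest such d is 7.

d = 7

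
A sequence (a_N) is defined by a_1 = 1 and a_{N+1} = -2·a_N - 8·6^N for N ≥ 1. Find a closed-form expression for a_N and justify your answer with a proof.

Computing the first terms: a_1 = 1, a_2 = -50, a_3 = -188. This suggests a_N = 7(-2)^(N - 1) - 6^N.
For the base case N = 1: the formula gives 1 = 1 = a_1.
Suppose the result is true for N = p, so a_p = 7(-2)^(p - 1) - 6^p.
Then a_{p+1} = -2·a_p - 8·6^p = -2·(7(-2)^(p - 1) - 6^p) - 8·6^p = 7(-2)^p - 6^(p + 1) = 7(-2)^((p+1) - 1) - 6^(p+1),
which is the claimed formula at N = p+1.
This completes the induction.

a_N = 7(-2)^(N - 1) - 6^N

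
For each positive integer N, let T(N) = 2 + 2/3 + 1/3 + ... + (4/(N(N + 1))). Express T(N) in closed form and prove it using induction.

T(N) = 4N/(N + 1)

We claim T(N) = 4N/(N + 1) for all N ≥ 1.
For the base case N = 1: T(1) = 2, and the closed form gives 2. They agree.
For the inductive step, assume it holds for an arbitrary k ≥ 1, so T(k) = 4k/(k + 1).
Then T(k+1) = T(k) + (4/((k + 1)(k + 2))) = (4k/(k + 1)) + (4/((k + 1)(k + 2))).
Simplifying, T(k+1) = 4(k + 1)/(k + 2) = 4(k+1)/((k+1) + 1),
which is the closed form with N = k+1.
This completes the induction.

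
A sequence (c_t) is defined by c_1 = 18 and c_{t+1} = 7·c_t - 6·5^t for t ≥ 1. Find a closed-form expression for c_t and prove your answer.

c_t = 3·5^t + 3·7^(t - 1)

Computing the first terms: c_1 = 18, c_2 = 96, c_3 = 522. This suggests c_t = 3·5^t + 3·7^(t - 1).
For the base case t = 1: the formula gives 18 = 18 = c_1.
For the inductive step, assume it holds for an arbitrary j ≥ 1, so c_j = 3·5^j + 3·7^(j - 1).
Then c_{j+1} = 7·c_j - 6·5^j = 7·(3·5^j + 3·7^(j - 1)) - 6·5^j = 3·5^(j + 1) + 3·7^j = 3·5^(j+1) + 3·7^((j+1) - 1),
which is the claimed formula at t = j+1.
By induction, the statement is established for all t ≥ 1.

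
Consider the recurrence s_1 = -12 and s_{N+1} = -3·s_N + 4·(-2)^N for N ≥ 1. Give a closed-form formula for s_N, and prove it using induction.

s_N = (-2)^(N + 2) - 4(-3)^(N - 1)

Computing the first terms: s_1 = -12, s_2 = 28, s_3 = -68. This suggests s_N = (-2)^(N + 2) - 4(-3)^(N - 1).
Base step (N = 1): the formula gives -12 = -12 = s_1.
For the inductive step, assume it holds for an arbitrary m ≥ 1, so s_m = (-2)^(m + 2) - 4(-3)^(m - 1).
Then s_{m+1} = -3·s_m + 4·(-2)^m = -3·((-2)^(m + 2) - 4(-3)^(m - 1)) + 4·(-2)^m = (-2)^(m + 3) - 4(-3)^m = (-2)^((m+1) + 2) - 4(-3)^((m+1) - 1),
which is the claimed formula at N = m+1.
By induction, the statement is established for all N ≥ 1.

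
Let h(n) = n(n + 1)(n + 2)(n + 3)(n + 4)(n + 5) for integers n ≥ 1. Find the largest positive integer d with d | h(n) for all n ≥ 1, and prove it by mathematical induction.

d = 720

Computing the first values: h(1) = 720 and h(2) = 5040; gcd(720, 5040) = 720, so d ≤ 720.
We prove 720 | n(n + 1)(n + 2)(n + 3)(n + 4)(n + 5) for all n ≥ 1 by induction on n.
For the base case n = 1: h(1) = 720 = 720·(1), so 720 | h(1).
For the inductive step, assume it holds for an arbitrary i ≥ 1, i.e. 720 | h(i). Then
h(i+1) − h(i) = (i+1)·(i+2)·(i+3)·(i+4)·(i+5)·(i+6) − i·(i+1)·(i+2)·(i+3)·(i+4)·(i+5) = (i+1)·(i+2)·(i+3)·(i+4)·(i+5)·[(i+6) − i] = 6·(i+1)·(i+2)·(i+3)·(i+4)·(i+5). The product of 5 consecutive integers is divisible by (5)! = 120, so h(i+1) − h(i) is divisible by 6·120 = 720. By the inductive hypothesis 720 | h(i), hence 720 | h(i+1).
This completes the induction.
Therefore the largest such d is 720.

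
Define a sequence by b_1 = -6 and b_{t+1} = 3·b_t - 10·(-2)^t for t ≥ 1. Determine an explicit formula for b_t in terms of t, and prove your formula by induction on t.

Computing the first terms: b_1 = -6, b_2 = 2, b_3 = -34. This suggests b_t = -(-2)^(t + 1) - 2·3^(t - 1).
Base case (t = 1): the formula gives -6 = -6 = b_1.
Suppose the result is true for t = r, so b_r = -(-2)^(r + 1) - 2·3^(r - 1).
Then b_{r+1} = 3·b_r - 10·(-2)^r = 3·(-(-2)^(r + 1) - 2·3^(r - 1)) - 10·(-2)^r = -(-2)^(r + 2) - 2·3^r = -(-2)^((r+1) + 1) - 2·3^((r+1) - 1),
which is the claimed formula at t = r+1.
Hence, by induction on t, the claim holds for every t ≥ 1.

b_t = -(-2)^(t + 1) - 2·3^(t - 1)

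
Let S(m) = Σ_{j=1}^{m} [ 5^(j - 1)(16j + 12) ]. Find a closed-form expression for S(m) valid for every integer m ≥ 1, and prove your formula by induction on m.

We claim S(m) = 2·5^m(2m + 1) - 2 for all m ≥ 1.
For the base case m = 1: S(1) = 28, and the closed form gives 28. They agree.
For the inductive step, assume it holds for an arbitrary j ≥ 1, so S(j) = 2·5^j(2j + 1) - 2.
Then S(j+1) = S(j) + (5^j(16j + 28)) = (2·5^j(2j + 1) - 2) + (5^j(16j + 28)).
Simplifying, S(j+1) = 20·5^j·j + 30·5^j - 2 = 2·5^(j+1)(2(j+1) + 1) - 2,
which is the closed form with m = j+1.
This completes the induction.

S(m) = 2·5^m(2m + 1) - 2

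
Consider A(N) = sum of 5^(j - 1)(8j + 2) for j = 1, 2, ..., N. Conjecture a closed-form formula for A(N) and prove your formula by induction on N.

We claim A(N) = 2·5^N·N for all N ≥ 1.
For the base case N = 1: A(1) = 10, and the closed form gives 10. They agree.
Suppose the result is true for N = j, so A(j) = 2·5^j·j.
Then A(j+1) = A(j) + (5^j(8j + 10)) = (2·5^j·j) + (5^j(8j + 10)).
Simplifying, A(j+1) = 10·5^j(j + 1) = 2·5^(j+1)·(j+1),
which is the closed form with N = j+1.
By induction, the statement is established for all N ≥ 1.

A(N) = 2·5^N·N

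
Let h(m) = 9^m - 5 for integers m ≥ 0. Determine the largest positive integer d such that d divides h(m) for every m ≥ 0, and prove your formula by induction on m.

Computing the first values: h(0) = -4 and h(1) = 4; gcd(-4, 4) = 4, so d ≤ 4.
We prove 4 | 9^m - 5 for all m ≥ 0 by induction on m.
Base case (m = 0): h(0) = -4 = 4·(-1), so 4 | h(0).
For the inductive step, assume it holds for an arbitrary p ≥ 0, i.e. 4 | h(p). Then
h(p+1) = 9^(p+1) - 5 = 9·(9^p - 5) + 40 = 9·h(p) + 40. The first term is divisible by 4 by the inductive hypothesis, and 40 is divisible by 4. Hence 4 | h(p+1).
Hence, by induction on m, the claim holds for every m ≥ 0.
Therefore the largest such d is 4.

d = 4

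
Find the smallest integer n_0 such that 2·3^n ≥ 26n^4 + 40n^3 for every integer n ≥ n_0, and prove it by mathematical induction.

n_0 = 12

At n = 11: 354294 < 433906, so the inequality fails and n_0 ≥ 12. We prove 2·3^n ≥ 26n^4 + 40n^3 for all n ≥ 12.
Base step (n = 12): 2·3^n = 1062882 and 26n^4 + 40n^3 = 608256, so 1062882 ≥ 608256.
Inductive step: assume the claim holds for n = p, so 2·3^p ≥ 26p^4 + 40p^3.
Then 2·3^(p + 1) = 3·(2·3^p) ≥ 3·(26p^4 + 40p^3).
Also, for p ≥ 12 we have 3·(26p^4 + 40p^3) ≥ 26(p+1)^4 + 40(p+1)^3, since 3·(26p^4 + 40p^3) − (26(p+1)^4 + 40(p+1)^3) = 52p^4 - 24p^3 - 276p^2 - 224p - 66, which is nonnegative for all p ≥ 12.
Combining, 2·3^(p + 1) ≥ 26(p+1)^4 + 40(p+1)^3.
By induction, the statement is established for all n ≥ 12.
Hence the smallest such n_0 is 12.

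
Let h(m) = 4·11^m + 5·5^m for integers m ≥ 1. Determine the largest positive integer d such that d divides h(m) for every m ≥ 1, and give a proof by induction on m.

Computing the first values: h(1) = 69 and h(2) = 609; gcd(69, 609) = 3, so d ≤ 3.
We prove 3 | 4·11^m + 5·5^m for all m ≥ 1 by induction on m.
Base case (m = 1): h(1) = 69 = 3·(23), so 3 | h(1).
Inductive step: suppose the statement holds for some j ≥ 1, i.e. 3 | h(j). Then
h(j+1) − 11·h(j) = (4·11^(j+1) + 5·5^(j+1)) − 11·(4·11^j + 5·5^j) = (5)·5^j·(5 − 11) = (-30)·5^j. Since 3 | h(j) by the inductive hypothesis, 3 | 11·h(j); and 3 | -30 since -30 = 3·-10. Therefore 3 | h(j+1).
Hence, by induction on m, the claim holds for every m ≥ 1.
Therefore the largest such d is 3.

d = 3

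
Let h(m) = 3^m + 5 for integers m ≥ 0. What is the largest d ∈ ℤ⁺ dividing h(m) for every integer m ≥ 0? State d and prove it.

Computing the first values: h(0) = 6 and h(1) = 8; gcd(6, 8) = 2, so d ≤ 2.
We prove 2 | 3^m + 5 for all m ≥ 0 by induction on m.
When m = 0: h(0) = 6 = 2·(3), so 2 | h(0).
For the inductive step, assume it holds for an arbitrary k ≥ 0, i.e. 2 | h(k). Then
h(k+1) = 3^(k+1) + 5 = 3·(3^k + 5) - 10 = 3·h(k) - 10. The first term is divisible by 2 by the inductive hypothesis, and -10 is divisible by 2. Hence 2 | h(k+1).
By induction, the statement is established for all m ≥ 0.
Therefore the largest such d is 2.

d = 2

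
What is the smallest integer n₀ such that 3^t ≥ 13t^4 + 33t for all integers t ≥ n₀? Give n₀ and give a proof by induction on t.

At t = 11: 177147 < 190696, so the inequality fails and n₀ ≥ 12. We prove 3^t ≥ 13t^4 + 33t for all t ≥ 12.
For the base case t = 12: 3^t = 531441 and 13t^4 + 33t = 269964, so 531441 ≥ 269964.
Inductive step: suppose the statement holds for some r ≥ 12, so 3^r ≥ 13r^4 + 33r.
Then 3^(r + 1) = 3·(3^r) ≥ 3·(13r^4 + 33r).
Also, for r ≥ 12 we have 3·(13r^4 + 33r) ≥ 13(r+1)^4 + 33(r+1), since 3·(13r^4 + 33r) − (13(r+1)^4 + 33(r+1)) = 26r^4 - 52r^3 - 78r^2 + 14r - 46, which is nonnegative for all r ≥ 12.
Combining, 3^(r + 1) ≥ 13(r+1)^4 + 33(r+1).
Hence, by induction on t, the claim holds for every t ≥ 12.
Hence the smallest such n₀ is 12.

n₀ = 12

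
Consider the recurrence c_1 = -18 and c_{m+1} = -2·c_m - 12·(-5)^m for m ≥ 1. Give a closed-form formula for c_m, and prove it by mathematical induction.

Computing the first terms: c_1 = -18, c_2 = 96, c_3 = -492. This suggests c_m = -(-2)^m + 4(-5)^m.
Base step (m = 1): the formula gives -18 = -18 = c_1.
For the inductive step, assume it holds for an arbitrary j ≥ 1, so c_j = -(-2)^j + 4(-5)^j.
Then c_{j+1} = -2·c_j - 12·(-5)^j = -2·(-(-2)^j + 4(-5)^j) - 12·(-5)^j = -(-2)^(j + 1) + 4(-5)^(j + 1),
which is the claimed formula at m = j+1.
By induction, the statement is established for all m ≥ 1.

c_m = -(-2)^m + 4(-5)^m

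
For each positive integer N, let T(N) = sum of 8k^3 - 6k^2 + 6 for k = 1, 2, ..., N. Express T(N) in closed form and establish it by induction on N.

T(N) = N(2N^3 + 2N^2 - N + 5)

We claim T(N) = N(2N^3 + 2N^2 - N + 5) for all N ≥ 1.
For the base case N = 1: T(1) = 8, and the closed form gives 8. They agree.
Suppose the result is true for N = k, so T(k) = k(2k^3 + 2k^2 - k + 5).
Then T(k+1) = T(k) + (8k^3 + 18k^2 + 12k + 8) = (k(2k^3 + 2k^2 - k + 5)) + (8k^3 + 18k^2 + 12k + 8).
Simplifying, T(k+1) = (k + 1)(2k^3 + 8k^2 + 9k + 8) = (k+1)(2(k+1)^3 + 2(k+1)^2 - (k+1) + 5),
which is the closed form with N = k+1.
By induction, the statement is established for all N ≥ 1.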